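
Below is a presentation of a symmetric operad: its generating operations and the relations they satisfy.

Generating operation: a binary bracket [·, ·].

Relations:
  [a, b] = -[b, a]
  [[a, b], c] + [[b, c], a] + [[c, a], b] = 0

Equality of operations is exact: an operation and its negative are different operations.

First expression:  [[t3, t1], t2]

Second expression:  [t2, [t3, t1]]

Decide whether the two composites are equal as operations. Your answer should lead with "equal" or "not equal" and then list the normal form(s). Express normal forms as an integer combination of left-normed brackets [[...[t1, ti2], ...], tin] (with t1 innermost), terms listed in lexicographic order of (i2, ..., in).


The first composite normalizes to -[[t1, t3], t2]
The second composite normalizes to [[t1, t3], t2]
Different reductions; not equal.

not equal: they reduce to -[[t1, t3], t2] and [[t1, t3], t2]


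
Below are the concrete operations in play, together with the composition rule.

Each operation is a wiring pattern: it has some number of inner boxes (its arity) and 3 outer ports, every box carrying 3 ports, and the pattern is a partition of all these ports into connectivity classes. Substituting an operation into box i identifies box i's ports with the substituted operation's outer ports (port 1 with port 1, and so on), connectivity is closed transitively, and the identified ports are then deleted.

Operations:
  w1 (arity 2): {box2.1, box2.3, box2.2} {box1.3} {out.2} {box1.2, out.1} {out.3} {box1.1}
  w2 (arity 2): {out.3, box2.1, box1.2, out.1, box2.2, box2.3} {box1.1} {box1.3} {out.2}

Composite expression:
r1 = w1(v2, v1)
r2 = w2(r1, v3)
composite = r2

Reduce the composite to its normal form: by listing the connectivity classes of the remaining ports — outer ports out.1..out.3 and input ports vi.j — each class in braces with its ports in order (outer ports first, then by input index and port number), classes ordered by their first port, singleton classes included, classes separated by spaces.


Two ports join when wires chain via w2-identified ports.
stage w1: inputs (v2, v1), connectivity {out.1, v2.2} {out.2} {out.3} {v1.1, v1.2, v1.3} {v2.1} {v2.3}, out.j its boundary
stage w2: inputs (v2, v1, v3), connectivity {out.1, out.3, v3.1, v3.2, v3.3} {out.2} {v1.1, v1.2, v1.3} {v2.1} {v2.2} {v2.3}, out.j its boundary

{out.1, out.3, v3.1, v3.2, v3.3} {out.2} {v1.1, v1.2, v1.3} {v2.1} {v2.2} {v2.3}


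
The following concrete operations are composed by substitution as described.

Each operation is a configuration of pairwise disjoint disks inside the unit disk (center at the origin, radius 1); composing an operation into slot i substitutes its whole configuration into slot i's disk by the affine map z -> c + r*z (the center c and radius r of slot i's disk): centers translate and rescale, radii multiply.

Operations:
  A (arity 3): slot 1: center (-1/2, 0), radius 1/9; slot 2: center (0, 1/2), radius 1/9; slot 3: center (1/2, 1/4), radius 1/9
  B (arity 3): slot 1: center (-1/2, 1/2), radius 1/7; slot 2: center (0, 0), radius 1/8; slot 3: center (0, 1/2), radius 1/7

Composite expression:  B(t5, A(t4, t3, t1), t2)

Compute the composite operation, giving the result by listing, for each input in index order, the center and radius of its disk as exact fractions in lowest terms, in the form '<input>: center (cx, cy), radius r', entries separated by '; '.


t1: center (1/16, 1/32), radius 1/72; t2: center (0, 1/2), radius 1/7; t3: center (0, 1/16), radius 1/72; t4: center (-1/16, 0), radius 1/72; t5: center (-1/2, 1/2), radius 1/7

Only the slot chain above each t matters under B; compose those maps.
tracing t5 down its 1-map path: center (-1/2, 1/2), radius 1/7
tracing t4 down its 2-map path: center (-1/16, 0), radius 1/72
tracing t3 down its 2-map path: center (0, 1/16), radius 1/72
tracing t1 down its 2-map path: center (1/16, 1/32), radius 1/72
tracing t2 down its 1-map path: center (0, 1/2), radius 1/7


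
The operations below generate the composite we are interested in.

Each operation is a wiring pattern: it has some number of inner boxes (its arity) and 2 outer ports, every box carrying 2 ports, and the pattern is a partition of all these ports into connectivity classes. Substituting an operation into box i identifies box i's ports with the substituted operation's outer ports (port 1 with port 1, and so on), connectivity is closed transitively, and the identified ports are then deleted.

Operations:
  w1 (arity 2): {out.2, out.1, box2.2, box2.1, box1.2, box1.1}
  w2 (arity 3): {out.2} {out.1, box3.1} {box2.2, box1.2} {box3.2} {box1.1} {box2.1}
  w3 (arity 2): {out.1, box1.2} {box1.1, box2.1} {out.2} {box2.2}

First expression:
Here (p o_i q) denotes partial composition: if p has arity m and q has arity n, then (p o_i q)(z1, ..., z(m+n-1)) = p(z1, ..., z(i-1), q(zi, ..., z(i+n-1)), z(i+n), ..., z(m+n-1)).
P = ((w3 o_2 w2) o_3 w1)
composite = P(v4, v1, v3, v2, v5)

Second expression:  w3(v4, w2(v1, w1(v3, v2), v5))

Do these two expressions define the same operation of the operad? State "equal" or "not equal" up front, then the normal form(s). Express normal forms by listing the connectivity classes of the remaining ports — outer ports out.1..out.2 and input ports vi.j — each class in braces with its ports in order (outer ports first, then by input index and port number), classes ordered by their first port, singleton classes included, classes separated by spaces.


equal; the common form is {out.1, v4.2} {out.2} {v1.1} {v1.2, v2.1, v2.2, v3.1, v3.2} {v4.1, v5.1} {v5.2}

Normal form of the first expression: {out.1, v4.2} {out.2} {v1.1} {v1.2, v2.1, v2.2, v3.1, v3.2} {v4.1, v5.1} {v5.2}
Normal form of the second expression: {out.1, v4.2} {out.2} {v1.1} {v1.2, v2.1, v2.2, v3.1, v3.2} {v4.1, v5.1} {v5.2}
Identical normal forms: equal.


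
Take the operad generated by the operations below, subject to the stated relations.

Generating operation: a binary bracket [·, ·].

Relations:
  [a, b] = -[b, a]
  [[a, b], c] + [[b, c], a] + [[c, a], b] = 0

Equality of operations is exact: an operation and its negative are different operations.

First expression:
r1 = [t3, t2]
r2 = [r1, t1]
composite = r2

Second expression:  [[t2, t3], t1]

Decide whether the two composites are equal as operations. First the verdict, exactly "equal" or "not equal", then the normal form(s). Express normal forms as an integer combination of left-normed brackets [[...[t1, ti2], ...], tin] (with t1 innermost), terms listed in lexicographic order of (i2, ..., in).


not equal; the first gives [[t1, t2], t3] - [[t1, t3], t2] and the second -[[t1, t2], t3] + [[t1, t3], t2]

The first expression, normalized: [[t1, t2], t3] - [[t1, t3], t2]
The second expression, normalized: -[[t1, t2], t3] + [[t1, t3], t2]
The normal forms differ: not equal.


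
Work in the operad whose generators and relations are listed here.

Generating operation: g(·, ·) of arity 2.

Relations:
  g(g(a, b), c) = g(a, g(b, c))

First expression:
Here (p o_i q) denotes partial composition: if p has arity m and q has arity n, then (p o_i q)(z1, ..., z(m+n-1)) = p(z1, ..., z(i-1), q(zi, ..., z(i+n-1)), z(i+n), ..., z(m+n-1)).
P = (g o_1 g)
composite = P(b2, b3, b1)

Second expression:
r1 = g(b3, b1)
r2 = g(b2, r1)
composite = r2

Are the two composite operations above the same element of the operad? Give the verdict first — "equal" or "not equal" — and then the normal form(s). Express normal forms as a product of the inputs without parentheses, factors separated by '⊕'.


Normal form of the first expression: b2 ⊕ b3 ⊕ b1
Normal form of the second expression: b2 ⊕ b3 ⊕ b1
The forms coincide; equal.

equal; both compose to b2 ⊕ b3 ⊕ b1


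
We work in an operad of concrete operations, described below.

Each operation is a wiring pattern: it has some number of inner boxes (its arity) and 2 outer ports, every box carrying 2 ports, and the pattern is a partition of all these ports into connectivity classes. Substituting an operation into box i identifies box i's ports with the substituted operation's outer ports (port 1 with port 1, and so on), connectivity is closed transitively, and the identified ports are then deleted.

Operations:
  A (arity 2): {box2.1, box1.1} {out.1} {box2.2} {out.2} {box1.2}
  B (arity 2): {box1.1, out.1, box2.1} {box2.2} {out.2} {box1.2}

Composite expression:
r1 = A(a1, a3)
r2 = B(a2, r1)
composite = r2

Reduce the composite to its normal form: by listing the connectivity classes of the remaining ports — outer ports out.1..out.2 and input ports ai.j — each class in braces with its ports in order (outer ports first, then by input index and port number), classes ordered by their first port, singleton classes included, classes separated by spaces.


{out.1, a2.1} {out.2} {a1.1, a3.1} {a1.2} {a2.2} {a3.2}

Connectivity passes through glued B-boundaries; trace each wire chain.
stage A: inputs (a1, a3), connectivity {out.1} {out.2} {a1.1, a3.1} {a1.2} {a3.2}, out.j its boundary
stage B: inputs (a2, a1, a3), connectivity {out.1, a2.1} {out.2} {a1.1, a3.1} {a1.2} {a2.2} {a3.2}, out.j its boundary


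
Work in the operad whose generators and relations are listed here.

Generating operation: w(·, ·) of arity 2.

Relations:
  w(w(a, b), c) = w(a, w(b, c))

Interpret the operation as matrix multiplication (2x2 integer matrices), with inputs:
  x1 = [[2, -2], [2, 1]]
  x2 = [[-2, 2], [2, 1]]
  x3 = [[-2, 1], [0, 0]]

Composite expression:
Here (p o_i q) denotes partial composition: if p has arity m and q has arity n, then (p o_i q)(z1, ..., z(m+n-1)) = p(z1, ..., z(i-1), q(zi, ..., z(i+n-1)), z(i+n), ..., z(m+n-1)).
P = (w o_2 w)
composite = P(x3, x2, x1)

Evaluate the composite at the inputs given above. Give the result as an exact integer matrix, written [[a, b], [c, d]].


[[6, -15], [0, 0]]


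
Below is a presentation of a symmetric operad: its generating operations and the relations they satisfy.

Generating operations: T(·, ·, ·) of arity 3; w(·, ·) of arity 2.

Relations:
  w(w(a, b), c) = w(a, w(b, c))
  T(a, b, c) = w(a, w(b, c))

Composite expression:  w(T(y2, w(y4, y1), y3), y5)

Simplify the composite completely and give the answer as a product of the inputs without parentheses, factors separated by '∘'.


y2 ∘ y4 ∘ y1 ∘ y3 ∘ y5

All parenthesizations of w agree; list the y-inputs left to right.
w(y4, y1) unparenthesizes to y4 ∘ y1
T(y2, w(y4, y1), y3) unparenthesizes to y2 ∘ y4 ∘ y1 ∘ y3
w(T(y2, w(y4, y1), y3), y5) unparenthesizes to y2 ∘ y4 ∘ y1 ∘ y3 ∘ y5


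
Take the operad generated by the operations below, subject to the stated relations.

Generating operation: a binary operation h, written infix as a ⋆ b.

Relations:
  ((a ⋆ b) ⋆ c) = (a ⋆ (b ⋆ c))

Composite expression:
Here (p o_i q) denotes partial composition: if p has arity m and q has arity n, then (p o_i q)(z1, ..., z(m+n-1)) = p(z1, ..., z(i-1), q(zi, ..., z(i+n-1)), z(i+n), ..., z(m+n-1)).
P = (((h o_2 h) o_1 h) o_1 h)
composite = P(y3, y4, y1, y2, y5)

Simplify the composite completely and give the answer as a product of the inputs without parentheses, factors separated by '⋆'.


y3 ⋆ y4 ⋆ y1 ⋆ y2 ⋆ y5

Associativity of h dissolves the nesting; only the y-input order survives.
(y3 ⋆ y4) spells out as y3 ⋆ y4
((y3 ⋆ y4) ⋆ y1) spells out as y3 ⋆ y4 ⋆ y1
(y2 ⋆ y5) spells out as y2 ⋆ y5
(((y3 ⋆ y4) ⋆ y1) ⋆ (y2 ⋆ y5)) spells out as y3 ⋆ y4 ⋆ y1 ⋆ y2 ⋆ y5


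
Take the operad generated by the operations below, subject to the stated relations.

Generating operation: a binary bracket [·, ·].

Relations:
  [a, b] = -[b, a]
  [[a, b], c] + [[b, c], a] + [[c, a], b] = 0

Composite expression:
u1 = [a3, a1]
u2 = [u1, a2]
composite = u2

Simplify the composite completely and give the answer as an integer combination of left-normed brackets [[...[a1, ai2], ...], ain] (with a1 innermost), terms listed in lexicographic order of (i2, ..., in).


-[[a1, a3], a2]

In the tensor algebra, words opening a1 carry the a1-anchored form.
Composite bracket: [[a3, a1], a2]
Full expansion: 4 signed words from ab - ba (2^2 = 4).
Collect the words opening with a1:
  a1a3a2 (sign -1) contributes -[[a1, a3], a2]


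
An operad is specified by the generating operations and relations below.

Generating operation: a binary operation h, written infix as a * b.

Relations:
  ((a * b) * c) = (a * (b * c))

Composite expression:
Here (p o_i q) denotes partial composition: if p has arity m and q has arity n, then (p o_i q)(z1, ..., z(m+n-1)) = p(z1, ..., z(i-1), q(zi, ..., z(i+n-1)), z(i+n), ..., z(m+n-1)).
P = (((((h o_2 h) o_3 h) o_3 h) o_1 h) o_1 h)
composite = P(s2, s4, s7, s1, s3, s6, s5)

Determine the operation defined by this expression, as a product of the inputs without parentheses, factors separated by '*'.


s2 * s4 * s7 * s1 * s3 * s6 * s5

The h-tree's shape is irrelevant; the s-reading-order decides.
(s2 * s4) reduces to s2 * s4
((s2 * s4) * s7) reduces to s2 * s4 * s7
(s3 * s6) reduces to s3 * s6
((s3 * s6) * s5) reduces to s3 * s6 * s5
(s1 * ((s3 * s6) * s5)) reduces to s1 * s3 * s6 * s5
(((s2 * s4) * s7) * (s1 * ((s3 * s6) * s5))) reduces to s2 * s4 * s7 * s1 * s3 * s6 * s5


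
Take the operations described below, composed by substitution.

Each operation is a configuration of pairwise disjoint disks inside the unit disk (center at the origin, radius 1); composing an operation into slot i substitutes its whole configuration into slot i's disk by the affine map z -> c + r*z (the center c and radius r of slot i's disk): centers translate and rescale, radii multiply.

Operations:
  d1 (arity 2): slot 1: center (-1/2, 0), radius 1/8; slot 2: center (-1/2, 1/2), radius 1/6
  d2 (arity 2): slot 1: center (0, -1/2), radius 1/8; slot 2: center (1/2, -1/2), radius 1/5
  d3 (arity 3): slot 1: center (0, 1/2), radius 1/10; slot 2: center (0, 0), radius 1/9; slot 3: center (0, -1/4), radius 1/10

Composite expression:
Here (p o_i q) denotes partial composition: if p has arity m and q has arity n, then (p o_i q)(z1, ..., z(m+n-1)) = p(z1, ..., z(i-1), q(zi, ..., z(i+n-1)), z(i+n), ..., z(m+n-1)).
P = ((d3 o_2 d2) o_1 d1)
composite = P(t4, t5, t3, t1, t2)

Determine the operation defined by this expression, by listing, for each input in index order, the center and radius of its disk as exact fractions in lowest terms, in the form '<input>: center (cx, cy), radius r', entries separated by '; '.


t1: center (1/18, -1/18), radius 1/45; t2: center (0, -1/4), radius 1/10; t3: center (0, -1/18), radius 1/72; t4: center (-1/20, 1/2), radius 1/80; t5: center (-1/20, 11/20), radius 1/60


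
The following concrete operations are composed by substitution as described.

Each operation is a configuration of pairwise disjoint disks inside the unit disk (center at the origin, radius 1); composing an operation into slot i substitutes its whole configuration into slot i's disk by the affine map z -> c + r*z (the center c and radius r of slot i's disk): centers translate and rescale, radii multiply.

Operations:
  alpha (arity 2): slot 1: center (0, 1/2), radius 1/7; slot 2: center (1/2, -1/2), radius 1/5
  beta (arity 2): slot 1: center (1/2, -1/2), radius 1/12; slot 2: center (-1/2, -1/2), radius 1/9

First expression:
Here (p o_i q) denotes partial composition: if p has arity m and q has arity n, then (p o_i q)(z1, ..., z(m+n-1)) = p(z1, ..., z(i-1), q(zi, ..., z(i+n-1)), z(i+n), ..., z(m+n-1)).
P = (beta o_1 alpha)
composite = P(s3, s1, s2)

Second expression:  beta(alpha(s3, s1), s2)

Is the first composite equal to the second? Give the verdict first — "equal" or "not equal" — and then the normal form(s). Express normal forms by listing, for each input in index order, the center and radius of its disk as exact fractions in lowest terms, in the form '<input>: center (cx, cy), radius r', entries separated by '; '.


equal; the common form is s1: center (13/24, -13/24), radius 1/60; s2: center (-1/2, -1/2), radius 1/9; s3: center (1/2, -11/24), radius 1/84

The first expression, normalized: s1: center (13/24, -13/24), radius 1/60; s2: center (-1/2, -1/2), radius 1/9; s3: center (1/2, -11/24), radius 1/84
The second expression, normalized: s1: center (13/24, -13/24), radius 1/60; s2: center (-1/2, -1/2), radius 1/9; s3: center (1/2, -11/24), radius 1/84
Same normal form: equal.


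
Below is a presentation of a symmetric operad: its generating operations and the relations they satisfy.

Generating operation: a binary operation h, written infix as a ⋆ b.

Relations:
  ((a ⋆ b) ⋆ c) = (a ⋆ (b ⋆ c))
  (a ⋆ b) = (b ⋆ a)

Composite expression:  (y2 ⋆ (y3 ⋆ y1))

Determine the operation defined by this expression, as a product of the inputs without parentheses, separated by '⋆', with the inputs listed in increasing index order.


y1 ⋆ y2 ⋆ y3

Both nesting and order wash out for h; what remains is which y's occur.
(y3 ⋆ y1) reduces to y3 ⋆ y1
(y2 ⋆ (y3 ⋆ y1)) reduces to y2 ⋆ y3 ⋆ y1
sorting the factors by input index: y1 ⋆ y2 ⋆ y3


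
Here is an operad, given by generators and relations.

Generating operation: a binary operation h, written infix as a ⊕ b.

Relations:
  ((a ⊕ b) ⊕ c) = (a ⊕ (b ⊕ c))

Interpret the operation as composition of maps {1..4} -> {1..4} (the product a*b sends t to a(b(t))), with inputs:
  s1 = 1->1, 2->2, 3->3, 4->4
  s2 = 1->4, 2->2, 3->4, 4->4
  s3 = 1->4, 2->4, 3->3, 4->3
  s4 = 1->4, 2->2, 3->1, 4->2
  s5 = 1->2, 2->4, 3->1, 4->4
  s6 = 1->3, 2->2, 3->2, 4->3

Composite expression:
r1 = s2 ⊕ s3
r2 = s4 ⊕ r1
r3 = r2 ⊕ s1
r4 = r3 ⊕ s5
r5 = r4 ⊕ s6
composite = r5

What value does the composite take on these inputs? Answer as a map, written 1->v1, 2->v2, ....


1->2, 2->2, 3->2, 4->2

(s2 ⊕ s3) = 1->4, 2->4, 3->4, 4->4
(s4 ⊕ (s2 ⊕ s3)) = 1->2, 2->2, 3->2, 4->2
((s4 ⊕ (s2 ⊕ s3)) ⊕ s1) = 1->2, 2->2, 3->2, 4->2
(((s4 ⊕ (s2 ⊕ s3)) ⊕ s1) ⊕ s5) = 1->2, 2->2, 3->2, 4->2
((((s4 ⊕ (s2 ⊕ s3)) ⊕ s1) ⊕ s5) ⊕ s6) = 1->2, 2->2, 3->2, 4->2


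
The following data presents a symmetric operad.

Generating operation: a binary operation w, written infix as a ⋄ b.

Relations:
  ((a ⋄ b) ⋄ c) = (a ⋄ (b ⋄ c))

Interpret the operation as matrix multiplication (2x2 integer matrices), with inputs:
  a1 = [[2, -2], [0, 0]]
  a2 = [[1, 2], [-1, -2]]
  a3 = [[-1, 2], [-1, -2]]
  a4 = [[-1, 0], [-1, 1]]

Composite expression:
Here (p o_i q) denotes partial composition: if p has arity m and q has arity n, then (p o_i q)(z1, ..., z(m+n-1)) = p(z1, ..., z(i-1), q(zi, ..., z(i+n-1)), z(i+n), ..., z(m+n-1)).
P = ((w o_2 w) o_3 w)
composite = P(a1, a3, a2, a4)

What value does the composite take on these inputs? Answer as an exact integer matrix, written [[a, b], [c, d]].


[[24, -16], [0, 0]]

(a2 ⋄ a4) = [[-3, 2], [3, -2]]
(a3 ⋄ (a2 ⋄ a4)) = [[9, -6], [-3, 2]]
(a1 ⋄ (a3 ⋄ (a2 ⋄ a4))) = [[24, -16], [0, 0]]


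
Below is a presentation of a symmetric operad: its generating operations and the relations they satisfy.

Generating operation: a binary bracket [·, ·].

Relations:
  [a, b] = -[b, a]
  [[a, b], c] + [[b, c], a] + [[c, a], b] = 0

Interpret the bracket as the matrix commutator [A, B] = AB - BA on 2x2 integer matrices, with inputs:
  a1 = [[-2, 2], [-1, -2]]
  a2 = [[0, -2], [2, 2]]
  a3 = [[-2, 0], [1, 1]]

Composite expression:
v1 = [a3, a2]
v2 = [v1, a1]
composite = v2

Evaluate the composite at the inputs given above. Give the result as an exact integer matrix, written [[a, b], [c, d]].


[a3, a2] = [[2, 6], [4, -2]]
[[a3, a2], a1] = [[-14, 8], [4, 14]]

[[-14, 8], [4, 14]]


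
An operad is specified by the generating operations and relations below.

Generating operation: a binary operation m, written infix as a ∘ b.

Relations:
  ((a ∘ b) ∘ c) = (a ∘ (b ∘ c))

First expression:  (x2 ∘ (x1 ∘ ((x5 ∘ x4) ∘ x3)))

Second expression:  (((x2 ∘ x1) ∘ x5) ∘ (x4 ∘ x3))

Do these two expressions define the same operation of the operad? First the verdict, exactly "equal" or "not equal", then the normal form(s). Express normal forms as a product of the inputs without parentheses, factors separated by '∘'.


The first expression, normalized: x2 ∘ x1 ∘ x5 ∘ x4 ∘ x3
The second expression, normalized: x2 ∘ x1 ∘ x5 ∘ x4 ∘ x3
Identical normal forms: equal.

equal — both sides give x2 ∘ x1 ∘ x5 ∘ x4 ∘ x3


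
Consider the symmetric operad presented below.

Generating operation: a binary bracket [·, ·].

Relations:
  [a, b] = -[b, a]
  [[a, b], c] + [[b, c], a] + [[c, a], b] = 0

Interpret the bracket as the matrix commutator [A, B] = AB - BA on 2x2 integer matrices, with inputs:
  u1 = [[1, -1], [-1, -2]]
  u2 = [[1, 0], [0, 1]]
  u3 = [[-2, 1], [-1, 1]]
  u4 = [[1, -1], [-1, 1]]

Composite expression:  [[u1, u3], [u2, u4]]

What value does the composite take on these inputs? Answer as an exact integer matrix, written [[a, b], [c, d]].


[[0, 0], [0, 0]]

[u1, u3] = [[2, 0], [6, -2]]
[u2, u4] = [[0, 0], [0, 0]]
[[u1, u3], [u2, u4]] = [[0, 0], [0, 0]]


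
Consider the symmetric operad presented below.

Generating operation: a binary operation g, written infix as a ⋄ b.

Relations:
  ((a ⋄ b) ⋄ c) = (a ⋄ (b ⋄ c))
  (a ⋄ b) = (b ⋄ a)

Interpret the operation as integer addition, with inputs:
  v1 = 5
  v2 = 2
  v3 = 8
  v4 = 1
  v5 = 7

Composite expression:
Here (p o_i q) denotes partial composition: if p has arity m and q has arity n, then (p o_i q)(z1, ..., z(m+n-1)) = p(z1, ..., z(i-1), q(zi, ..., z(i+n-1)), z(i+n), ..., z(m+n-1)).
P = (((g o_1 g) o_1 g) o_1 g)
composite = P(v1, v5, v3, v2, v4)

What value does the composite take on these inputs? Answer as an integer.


23

(v1 ⋄ v5) = 12
((v1 ⋄ v5) ⋄ v3) = 20
(((v1 ⋄ v5) ⋄ v3) ⋄ v2) = 22
((((v1 ⋄ v5) ⋄ v3) ⋄ v2) ⋄ v4) = 23


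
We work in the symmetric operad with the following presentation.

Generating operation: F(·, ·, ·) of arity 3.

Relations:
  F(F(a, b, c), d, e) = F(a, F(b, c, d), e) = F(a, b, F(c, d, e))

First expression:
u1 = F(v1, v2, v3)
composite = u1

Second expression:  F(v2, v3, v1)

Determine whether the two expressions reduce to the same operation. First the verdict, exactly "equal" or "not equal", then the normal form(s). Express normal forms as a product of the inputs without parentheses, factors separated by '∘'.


Reducing the first expression gives v1 ∘ v2 ∘ v3
Reducing the second expression gives v2 ∘ v3 ∘ v1
They disagree, so not equal.

not equal — first v1 ∘ v2 ∘ v3, second v2 ∘ v3 ∘ v1


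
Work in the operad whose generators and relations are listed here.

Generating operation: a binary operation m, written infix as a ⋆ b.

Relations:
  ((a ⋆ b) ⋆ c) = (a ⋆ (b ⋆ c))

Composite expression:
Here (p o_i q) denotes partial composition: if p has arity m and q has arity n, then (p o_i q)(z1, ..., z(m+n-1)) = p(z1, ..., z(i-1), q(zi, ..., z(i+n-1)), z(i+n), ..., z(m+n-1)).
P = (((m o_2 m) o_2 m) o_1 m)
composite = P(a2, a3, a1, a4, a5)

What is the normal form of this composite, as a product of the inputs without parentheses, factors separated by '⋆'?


a2 ⋆ a3 ⋆ a1 ⋆ a4 ⋆ a5


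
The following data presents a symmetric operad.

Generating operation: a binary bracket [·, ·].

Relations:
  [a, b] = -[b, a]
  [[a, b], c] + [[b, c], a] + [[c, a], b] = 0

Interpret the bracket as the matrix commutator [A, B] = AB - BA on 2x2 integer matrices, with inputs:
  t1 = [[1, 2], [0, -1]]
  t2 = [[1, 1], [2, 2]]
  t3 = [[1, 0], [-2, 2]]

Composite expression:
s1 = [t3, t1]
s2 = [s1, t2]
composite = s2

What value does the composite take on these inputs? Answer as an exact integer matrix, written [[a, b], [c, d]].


[t3, t1] = [[4, -2], [-4, -4]]
[[t3, t1], t2] = [[0, 6], [-12, 0]]

[[0, 6], [-12, 0]]


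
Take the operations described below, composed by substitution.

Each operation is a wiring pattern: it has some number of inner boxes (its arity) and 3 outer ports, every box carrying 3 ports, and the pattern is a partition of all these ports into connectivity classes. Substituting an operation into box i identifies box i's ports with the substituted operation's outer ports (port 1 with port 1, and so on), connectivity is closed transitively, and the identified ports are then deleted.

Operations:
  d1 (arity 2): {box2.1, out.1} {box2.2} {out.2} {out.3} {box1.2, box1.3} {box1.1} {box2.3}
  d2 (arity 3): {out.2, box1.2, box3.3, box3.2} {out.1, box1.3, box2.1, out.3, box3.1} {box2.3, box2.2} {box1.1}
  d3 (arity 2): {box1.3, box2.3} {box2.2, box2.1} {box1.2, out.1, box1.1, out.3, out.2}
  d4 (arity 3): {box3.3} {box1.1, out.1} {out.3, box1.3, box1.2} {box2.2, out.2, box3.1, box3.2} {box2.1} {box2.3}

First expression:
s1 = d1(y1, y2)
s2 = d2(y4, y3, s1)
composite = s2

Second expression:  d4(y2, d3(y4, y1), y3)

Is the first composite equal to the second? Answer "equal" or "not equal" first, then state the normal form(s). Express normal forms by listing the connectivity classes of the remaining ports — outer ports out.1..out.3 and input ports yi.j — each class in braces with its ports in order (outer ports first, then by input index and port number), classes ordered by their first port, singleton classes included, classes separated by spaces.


not equal — first {out.1, out.3, y2.1, y3.1, y4.3} {out.2, y4.2} {y1.1} {y1.2, y1.3} {y2.2} {y2.3} {y3.2, y3.3} {y4.1}, second {out.1, y2.1} {out.2, y3.1, y3.2, y4.1, y4.2} {out.3, y2.2, y2.3} {y1.1, y1.2} {y1.3, y4.3} {y3.3}

The first composite normalizes to {out.1, out.3, y2.1, y3.1, y4.3} {out.2, y4.2} {y1.1} {y1.2, y1.3} {y2.2} {y2.3} {y3.2, y3.3} {y4.1}
The second composite normalizes to {out.1, y2.1} {out.2, y3.1, y3.2, y4.1, y4.2} {out.3, y2.2, y2.3} {y1.1, y1.2} {y1.3, y4.3} {y3.3}
No match — not equal.


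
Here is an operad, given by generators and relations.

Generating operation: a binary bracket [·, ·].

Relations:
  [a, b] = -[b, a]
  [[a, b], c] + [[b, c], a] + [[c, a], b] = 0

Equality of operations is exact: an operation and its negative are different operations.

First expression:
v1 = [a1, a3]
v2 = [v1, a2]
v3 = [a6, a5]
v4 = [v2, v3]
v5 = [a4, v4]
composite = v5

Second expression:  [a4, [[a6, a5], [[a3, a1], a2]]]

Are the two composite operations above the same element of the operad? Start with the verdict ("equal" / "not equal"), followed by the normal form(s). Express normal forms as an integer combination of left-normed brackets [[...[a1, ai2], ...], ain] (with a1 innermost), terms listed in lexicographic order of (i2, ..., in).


equal — both sides give [[[[[a1, a3], a2], a5], a6], a4] - [[[[[a1, a3], a2], a6], a5], a4]

The first expression reduces to [[[[[a1, a3], a2], a5], a6], a4] - [[[[[a1, a3], a2], a6], a5], a4]
The second expression reduces to [[[[[a1, a3], a2], a5], a6], a4] - [[[[[a1, a3], a2], a6], a5], a4]
One common form — equal.


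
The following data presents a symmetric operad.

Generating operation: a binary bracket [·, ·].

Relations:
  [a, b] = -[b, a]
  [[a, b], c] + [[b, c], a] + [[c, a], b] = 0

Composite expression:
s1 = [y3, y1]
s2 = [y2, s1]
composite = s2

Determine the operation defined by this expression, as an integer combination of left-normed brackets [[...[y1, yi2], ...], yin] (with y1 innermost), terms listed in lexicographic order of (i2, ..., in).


[[y1, y3], y2]

Expand each bracket as ab - ba; the y1-initial words give the coefficients.
Composite bracket: [y2, [y3, y1]]
Applying ab - ba throughout gives 4 signed words (2^2 = 4).
Words beginning with y1 determine it all:
  from y1y3y2, sign +1: term +[[y1, y3], y2]


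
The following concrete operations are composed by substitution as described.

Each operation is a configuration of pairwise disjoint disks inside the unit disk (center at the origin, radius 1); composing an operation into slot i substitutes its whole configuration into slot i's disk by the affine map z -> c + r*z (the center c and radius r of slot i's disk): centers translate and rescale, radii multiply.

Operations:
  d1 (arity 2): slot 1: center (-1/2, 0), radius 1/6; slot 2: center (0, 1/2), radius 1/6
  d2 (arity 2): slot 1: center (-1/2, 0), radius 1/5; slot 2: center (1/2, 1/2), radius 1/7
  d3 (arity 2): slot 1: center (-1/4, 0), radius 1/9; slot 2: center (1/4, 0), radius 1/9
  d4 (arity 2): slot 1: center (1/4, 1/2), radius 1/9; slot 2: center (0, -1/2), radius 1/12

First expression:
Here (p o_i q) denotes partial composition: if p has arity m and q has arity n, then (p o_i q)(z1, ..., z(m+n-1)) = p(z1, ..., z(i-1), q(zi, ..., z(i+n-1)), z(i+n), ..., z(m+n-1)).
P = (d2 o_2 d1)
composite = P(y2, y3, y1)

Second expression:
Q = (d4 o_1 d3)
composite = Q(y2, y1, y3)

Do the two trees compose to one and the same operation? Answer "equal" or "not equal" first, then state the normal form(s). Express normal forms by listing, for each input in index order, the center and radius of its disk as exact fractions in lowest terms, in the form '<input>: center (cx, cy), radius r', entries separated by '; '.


not equal — first y1: center (1/2, 4/7), radius 1/42; y2: center (-1/2, 0), radius 1/5; y3: center (3/7, 1/2), radius 1/42, second y1: center (5/18, 1/2), radius 1/81; y2: center (2/9, 1/2), radius 1/81; y3: center (0, -1/2), radius 1/12

The first expression, normalized: y1: center (1/2, 4/7), radius 1/42; y2: center (-1/2, 0), radius 1/5; y3: center (3/7, 1/2), radius 1/42
The second expression, normalized: y1: center (5/18, 1/2), radius 1/81; y2: center (2/9, 1/2), radius 1/81; y3: center (0, -1/2), radius 1/12
The forms do not match — not equal.


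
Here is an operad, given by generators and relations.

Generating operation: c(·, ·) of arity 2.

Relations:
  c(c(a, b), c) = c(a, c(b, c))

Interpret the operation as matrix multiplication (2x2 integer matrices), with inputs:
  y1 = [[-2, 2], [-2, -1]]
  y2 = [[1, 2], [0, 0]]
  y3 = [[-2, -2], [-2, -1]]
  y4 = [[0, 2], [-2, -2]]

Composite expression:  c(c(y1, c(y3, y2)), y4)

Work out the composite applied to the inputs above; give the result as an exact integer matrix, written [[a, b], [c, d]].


[[0, 0], [-24, -12]]


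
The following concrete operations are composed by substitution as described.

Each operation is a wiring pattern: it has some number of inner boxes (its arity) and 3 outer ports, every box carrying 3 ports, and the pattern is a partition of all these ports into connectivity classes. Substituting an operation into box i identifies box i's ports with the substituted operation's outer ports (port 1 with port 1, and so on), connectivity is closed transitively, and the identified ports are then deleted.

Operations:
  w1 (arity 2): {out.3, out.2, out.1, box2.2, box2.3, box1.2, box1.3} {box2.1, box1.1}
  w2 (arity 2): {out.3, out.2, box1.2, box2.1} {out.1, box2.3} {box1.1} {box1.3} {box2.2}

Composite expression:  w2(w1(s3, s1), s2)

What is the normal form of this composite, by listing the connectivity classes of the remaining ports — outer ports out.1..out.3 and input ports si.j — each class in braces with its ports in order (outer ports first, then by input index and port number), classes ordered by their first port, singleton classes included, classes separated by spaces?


{out.1, s2.3} {out.2, out.3, s1.2, s1.3, s2.1, s3.2, s3.3} {s1.1, s3.1} {s2.2}

Two ports join when wires chain via w2-identified ports.
after w1, the pattern on (s3, s1) reads {out.1, out.2, out.3, s1.2, s1.3, s3.2, s3.3} {s1.1, s3.1} (out.j = its outer ports)
after w2, the pattern on (s3, s1, s2) reads {out.1, s2.3} {out.2, out.3, s1.2, s1.3, s2.1, s3.2, s3.3} {s1.1, s3.1} {s2.2} (out.j = its outer ports)


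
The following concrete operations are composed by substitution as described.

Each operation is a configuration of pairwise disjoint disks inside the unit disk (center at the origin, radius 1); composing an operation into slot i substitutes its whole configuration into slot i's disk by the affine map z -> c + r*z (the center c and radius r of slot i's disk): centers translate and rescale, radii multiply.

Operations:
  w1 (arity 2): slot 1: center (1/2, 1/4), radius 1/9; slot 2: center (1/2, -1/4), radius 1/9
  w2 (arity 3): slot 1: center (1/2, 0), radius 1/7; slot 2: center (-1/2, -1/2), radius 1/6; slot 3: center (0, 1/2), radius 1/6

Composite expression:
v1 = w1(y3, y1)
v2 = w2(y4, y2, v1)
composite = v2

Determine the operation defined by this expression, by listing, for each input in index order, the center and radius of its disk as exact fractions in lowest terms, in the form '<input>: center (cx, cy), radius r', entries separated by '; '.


y1: center (1/12, 11/24), radius 1/54; y2: center (-1/2, -1/2), radius 1/6; y3: center (1/12, 13/24), radius 1/54; y4: center (1/2, 0), radius 1/7

Follow each y-input down from w2: c' goes to c + r*c', radius to r*r'.
for y4, the 1-step affine chain lands on center (1/2, 0), radius 1/7
for y2, the 1-step affine chain lands on center (-1/2, -1/2), radius 1/6
for y3, the 2-step affine chain lands on center (1/12, 13/24), radius 1/54
for y1, the 2-step affine chain lands on center (1/12, 11/24), radius 1/54


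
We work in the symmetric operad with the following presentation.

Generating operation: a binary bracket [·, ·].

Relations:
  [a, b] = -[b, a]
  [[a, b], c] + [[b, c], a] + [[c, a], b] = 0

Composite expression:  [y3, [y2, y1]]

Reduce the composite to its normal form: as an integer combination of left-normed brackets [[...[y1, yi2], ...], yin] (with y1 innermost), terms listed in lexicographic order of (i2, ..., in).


[[y1, y2], y3]

Expand each bracket as ab - ba; the y1-initial words give the coefficients.
Composite bracket: [y3, [y2, y1]]
Full expansion: 4 signed words from ab - ba (2^2 = 4).
Coefficients come from the y1-initial words:
  sign of y1y2y3 is +1, so it contributes +[[y1, y2], y3]


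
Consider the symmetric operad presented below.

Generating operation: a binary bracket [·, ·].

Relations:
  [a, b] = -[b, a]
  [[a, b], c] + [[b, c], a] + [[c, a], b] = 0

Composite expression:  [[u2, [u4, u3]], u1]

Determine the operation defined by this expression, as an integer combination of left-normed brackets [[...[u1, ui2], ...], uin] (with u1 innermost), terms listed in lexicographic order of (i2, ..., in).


Skip Jacobi rewriting: expand, keep u1-initial words, read off terms.
Composite bracket: [[u2, [u4, u3]], u1]
Full expansion: 8 signed words from ab - ba (2^3 = 8).
Keep just the words that open with u1:
  u1u2u3u4 appears with sign +1, giving the term +[[[u1, u2], u3], u4]
  u1u2u4u3 appears with sign -1, giving the term -[[[u1, u2], u4], u3]
  u1u3u4u2 appears with sign -1, giving the term -[[[u1, u3], u4], u2]
  u1u4u3u2 appears with sign +1, giving the term +[[[u1, u4], u3], u2]

[[[u1, u2], u3], u4] - [[[u1, u2], u4], u3] - [[[u1, u3], u4], u2] + [[[u1, u4], u3], u2]


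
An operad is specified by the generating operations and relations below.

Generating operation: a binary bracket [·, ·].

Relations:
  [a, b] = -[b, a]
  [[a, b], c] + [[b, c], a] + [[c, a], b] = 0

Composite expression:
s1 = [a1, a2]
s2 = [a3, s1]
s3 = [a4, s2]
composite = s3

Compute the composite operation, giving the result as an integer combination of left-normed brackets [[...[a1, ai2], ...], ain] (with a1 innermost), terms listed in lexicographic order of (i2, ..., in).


[[[a1, a2], a3], a4]


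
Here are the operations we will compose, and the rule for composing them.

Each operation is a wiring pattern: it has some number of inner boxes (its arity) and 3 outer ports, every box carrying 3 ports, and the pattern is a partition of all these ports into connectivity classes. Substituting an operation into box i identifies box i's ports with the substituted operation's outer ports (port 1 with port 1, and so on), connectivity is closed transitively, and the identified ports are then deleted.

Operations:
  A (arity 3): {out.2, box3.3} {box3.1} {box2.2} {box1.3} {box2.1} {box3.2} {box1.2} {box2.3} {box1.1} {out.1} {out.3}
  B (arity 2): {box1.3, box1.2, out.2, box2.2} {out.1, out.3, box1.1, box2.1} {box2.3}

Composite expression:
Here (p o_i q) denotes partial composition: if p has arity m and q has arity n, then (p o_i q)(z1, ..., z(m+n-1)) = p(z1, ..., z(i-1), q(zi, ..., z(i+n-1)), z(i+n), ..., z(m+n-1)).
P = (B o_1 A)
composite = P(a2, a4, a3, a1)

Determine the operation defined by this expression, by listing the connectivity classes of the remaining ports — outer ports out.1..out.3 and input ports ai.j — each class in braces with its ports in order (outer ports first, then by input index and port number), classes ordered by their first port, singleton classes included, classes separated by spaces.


Treat the ports identified at B as solder joints: merge, then drop.
stage A: inputs (a2, a4, a3), connectivity {out.1} {out.2, a3.3} {out.3} {a2.1} {a2.2} {a2.3} {a3.1} {a3.2} {a4.1} {a4.2} {a4.3}, out.j its boundary
stage B: inputs (a2, a4, a3, a1), connectivity {out.1, out.3, a1.1} {out.2, a1.2, a3.3} {a1.3} {a2.1} {a2.2} {a2.3} {a3.1} {a3.2} {a4.1} {a4.2} {a4.3}, out.j its boundary

{out.1, out.3, a1.1} {out.2, a1.2, a3.3} {a1.3} {a2.1} {a2.2} {a2.3} {a3.1} {a3.2} {a4.1} {a4.2} {a4.3}


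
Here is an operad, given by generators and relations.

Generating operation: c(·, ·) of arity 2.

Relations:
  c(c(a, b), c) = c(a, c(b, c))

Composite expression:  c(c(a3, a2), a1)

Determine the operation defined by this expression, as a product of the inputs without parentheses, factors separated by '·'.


a3 · a2 · a1

The c-tree's shape is irrelevant; the a-reading-order decides.
c(a3, a2) spells out as a3 · a2
c(c(a3, a2), a1) spells out as a3 · a2 · a1


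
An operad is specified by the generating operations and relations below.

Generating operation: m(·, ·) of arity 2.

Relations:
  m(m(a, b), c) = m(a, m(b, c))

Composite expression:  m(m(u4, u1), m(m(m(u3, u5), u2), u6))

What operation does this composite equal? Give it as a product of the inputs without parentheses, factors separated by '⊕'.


The m-tree's shape is irrelevant; the u-reading-order decides.
m(u4, u1) flattens to u4 ⊕ u1
m(u3, u5) flattens to u3 ⊕ u5
m(m(u3, u5), u2) flattens to u3 ⊕ u5 ⊕ u2
m(m(m(u3, u5), u2), u6) flattens to u3 ⊕ u5 ⊕ u2 ⊕ u6
m(m(u4, u1), m(m(m(u3, u5), u2), u6)) flattens to u4 ⊕ u1 ⊕ u3 ⊕ u5 ⊕ u2 ⊕ u6

u4 ⊕ u1 ⊕ u3 ⊕ u5 ⊕ u2 ⊕ u6


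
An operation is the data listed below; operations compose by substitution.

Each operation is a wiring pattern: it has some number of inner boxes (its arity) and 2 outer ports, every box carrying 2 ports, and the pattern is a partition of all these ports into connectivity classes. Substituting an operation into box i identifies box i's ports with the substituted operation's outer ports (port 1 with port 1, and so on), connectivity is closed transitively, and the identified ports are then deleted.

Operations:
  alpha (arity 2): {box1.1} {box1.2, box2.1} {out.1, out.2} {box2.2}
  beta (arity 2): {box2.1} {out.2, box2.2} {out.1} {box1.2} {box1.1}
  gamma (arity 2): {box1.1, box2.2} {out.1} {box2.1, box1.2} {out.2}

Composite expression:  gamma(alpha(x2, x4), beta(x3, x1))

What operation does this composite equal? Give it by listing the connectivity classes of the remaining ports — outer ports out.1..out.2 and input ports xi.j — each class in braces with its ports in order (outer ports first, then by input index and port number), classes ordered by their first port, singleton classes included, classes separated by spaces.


Treat the ports identified at gamma as solder joints: merge, then drop.
after alpha, the pattern on (x2, x4) reads {out.1, out.2} {x2.1} {x2.2, x4.1} {x4.2} (out.j = its outer ports)
after beta, the pattern on (x3, x1) reads {out.1} {out.2, x1.2} {x1.1} {x3.1} {x3.2} (out.j = its outer ports)
after gamma, the pattern on (x2, x4, x3, x1) reads {out.1} {out.2} {x1.1} {x1.2} {x2.1} {x2.2, x4.1} {x3.1} {x3.2} {x4.2} (out.j = its outer ports)

{out.1} {out.2} {x1.1} {x1.2} {x2.1} {x2.2, x4.1} {x3.1} {x3.2} {x4.2}


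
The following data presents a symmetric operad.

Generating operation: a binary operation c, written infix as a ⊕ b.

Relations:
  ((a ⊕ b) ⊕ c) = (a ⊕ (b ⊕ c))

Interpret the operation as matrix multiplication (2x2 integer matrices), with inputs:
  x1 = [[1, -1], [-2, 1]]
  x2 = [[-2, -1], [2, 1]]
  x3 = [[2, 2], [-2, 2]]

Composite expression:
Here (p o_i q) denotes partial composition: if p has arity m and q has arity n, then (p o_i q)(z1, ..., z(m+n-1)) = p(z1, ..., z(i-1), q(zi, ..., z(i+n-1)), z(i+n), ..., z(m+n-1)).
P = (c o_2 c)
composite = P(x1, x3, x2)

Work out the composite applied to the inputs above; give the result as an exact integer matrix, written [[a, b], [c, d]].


[[-8, -4], [8, 4]]

(x3 ⊕ x2) = [[0, 0], [8, 4]]
(x1 ⊕ (x3 ⊕ x2)) = [[-8, -4], [8, 4]]
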